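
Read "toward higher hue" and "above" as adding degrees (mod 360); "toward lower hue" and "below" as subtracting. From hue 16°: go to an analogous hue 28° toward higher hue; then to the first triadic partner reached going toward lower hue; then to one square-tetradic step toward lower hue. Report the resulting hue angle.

194°

16 + 28 = 44°   (analog 28° ↑)
44 − 120 = -76 → -76 + 360 = 284°   (triadic ↓)
284 − 90 = 194°   (square ↓)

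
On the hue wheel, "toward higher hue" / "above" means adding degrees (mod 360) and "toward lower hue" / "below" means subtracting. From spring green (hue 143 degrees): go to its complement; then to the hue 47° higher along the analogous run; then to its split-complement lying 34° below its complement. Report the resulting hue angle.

complement +180°: 143 + 180 = 323°
analog 47° ↑ +47°: 323 + 47 = 370 → 370 − 360 = 10°
split-comp 34° ↓ +146°: 10 + 146 = 156°

156°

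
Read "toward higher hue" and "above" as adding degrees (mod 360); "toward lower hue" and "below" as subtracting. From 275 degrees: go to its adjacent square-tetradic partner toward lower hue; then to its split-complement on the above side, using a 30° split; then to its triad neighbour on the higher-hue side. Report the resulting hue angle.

155°

square ↓ −90°: 275 − 90 = 185°
split-comp 30° ↑ +210°: 185 + 210 = 395 → 395 − 360 = 35°
triadic ↑ +120°: 35 + 120 = 155°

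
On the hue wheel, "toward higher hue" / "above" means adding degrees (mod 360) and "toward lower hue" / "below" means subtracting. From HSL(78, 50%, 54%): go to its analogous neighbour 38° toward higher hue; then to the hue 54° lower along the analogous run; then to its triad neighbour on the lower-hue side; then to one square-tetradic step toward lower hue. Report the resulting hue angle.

212°

analog 38° ↑ +38°: 78 + 38 = 116°
analog 54° ↓ −54°: 116 − 54 = 62°
triadic ↓ −120°: 62 − 120 = -58 → -58 + 360 = 302°
square ↓ −90°: 302 − 90 = 212°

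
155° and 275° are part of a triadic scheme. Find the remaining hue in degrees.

35°

A triad places three hues 120° apart.
The full set through 155° is {35°, 155°, 275°}.
Given {155°, 275°}, the missing hue is 35°.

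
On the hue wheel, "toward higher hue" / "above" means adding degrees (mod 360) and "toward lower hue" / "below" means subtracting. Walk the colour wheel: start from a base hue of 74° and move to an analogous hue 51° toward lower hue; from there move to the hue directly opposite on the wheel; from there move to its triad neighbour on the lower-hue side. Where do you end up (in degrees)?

83°

74 − 51 = 23°   (analog 51° ↓)
23 + 180 = 203°   (complement)
203 − 120 = 83°   (triadic ↓)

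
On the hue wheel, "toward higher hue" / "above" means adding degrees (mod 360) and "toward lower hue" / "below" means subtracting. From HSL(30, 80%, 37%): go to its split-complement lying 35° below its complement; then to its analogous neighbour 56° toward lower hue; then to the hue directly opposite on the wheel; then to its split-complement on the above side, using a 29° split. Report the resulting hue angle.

148°

30 + 145 = 175°   (split-comp 35° ↓)
175 − 56 = 119°   (analog 56° ↓)
119 + 180 = 299°   (complement)
299 + 209 = 508 → 508 − 360 = 148°   (split-comp 29° ↑)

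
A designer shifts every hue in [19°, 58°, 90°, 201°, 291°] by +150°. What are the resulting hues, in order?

169°, 208°, 240°, 351°, 81°

19 + 150 = 169°
58 + 150 = 208°
90 + 150 = 240°
201 + 150 = 351°
291 + 150 = 441 → 441 − 360 = 81°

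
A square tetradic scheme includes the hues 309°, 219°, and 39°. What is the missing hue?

A square tetradic scheme places four hues every 90°.
The full set through 39° is {39°, 129°, 219°, 309°}.
Given {39°, 219°, 309°}, the missing hue is 129°.

129°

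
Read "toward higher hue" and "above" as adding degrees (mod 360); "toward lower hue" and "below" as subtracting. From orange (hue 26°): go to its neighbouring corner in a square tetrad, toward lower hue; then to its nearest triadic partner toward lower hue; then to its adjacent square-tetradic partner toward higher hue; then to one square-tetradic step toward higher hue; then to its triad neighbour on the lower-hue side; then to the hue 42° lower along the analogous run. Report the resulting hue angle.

194°

26 − 90 = -64 → -64 + 360 = 296°   (square ↓)
296 − 120 = 176°   (triadic ↓)
176 + 90 = 266°   (square ↑)
266 + 90 = 356°   (square ↑)
356 − 120 = 236°   (triadic ↓)
236 − 42 = 194°   (analog 42° ↓)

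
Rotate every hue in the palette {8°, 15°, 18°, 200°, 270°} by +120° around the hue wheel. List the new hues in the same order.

128°, 135°, 138°, 320°, 30°

8 + 120 = 128°
15 + 120 = 135°
18 + 120 = 138°
200 + 120 = 320°
270 + 120 = 390 → 390 − 360 = 30°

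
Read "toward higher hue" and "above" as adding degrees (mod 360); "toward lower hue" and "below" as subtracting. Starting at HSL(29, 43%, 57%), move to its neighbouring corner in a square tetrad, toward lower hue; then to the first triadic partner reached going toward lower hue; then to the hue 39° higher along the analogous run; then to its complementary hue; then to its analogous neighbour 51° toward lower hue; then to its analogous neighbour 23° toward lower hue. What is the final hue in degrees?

324°

square ↓ −90°: 29 − 90 = -61 → -61 + 360 = 299°
triadic ↓ −120°: 299 − 120 = 179°
analog 39° ↑ +39°: 179 + 39 = 218°
complement +180°: 218 + 180 = 398 → 398 − 360 = 38°
analog 51° ↓ −51°: 38 − 51 = -13 → -13 + 360 = 347°
analog 23° ↓ −23°: 347 − 23 = 324°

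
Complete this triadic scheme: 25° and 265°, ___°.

145°

A triad places three hues 120° apart.
The full set through 25° is {25°, 145°, 265°}.
Given {25°, 265°}, the missing hue is 145°.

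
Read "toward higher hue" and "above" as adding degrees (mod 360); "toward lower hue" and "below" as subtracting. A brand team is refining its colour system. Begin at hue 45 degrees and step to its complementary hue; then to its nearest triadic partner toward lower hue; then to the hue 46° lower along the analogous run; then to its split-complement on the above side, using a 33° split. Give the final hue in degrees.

272°

+180° (complement): 45 + 180 = 225°
−120° (triadic ↓): 225 − 120 = 105°
−46° (analog 46° ↓): 105 − 46 = 59°
+213° (split-comp 33° ↑): 59 + 213 = 272°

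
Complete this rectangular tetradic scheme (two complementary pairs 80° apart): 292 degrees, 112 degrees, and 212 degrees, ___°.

A rectangular tetradic uses two complementary pairs 80° apart: offsets 0°, 80°, 180°, 260°.
Among {112°, 212°, 292°}, 112° and 292° are a 180° pair.
The remaining hue 212° needs its own complement: 212 + 180 = 392 → 392 − 360 = 32°

32°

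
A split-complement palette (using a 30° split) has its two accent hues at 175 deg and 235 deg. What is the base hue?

25°

The accents sit 30° either side of the complement, so the complement is their short-arc midpoint on the wheel.
Short-arc midpoint of 175° and 235°: 205°.
Base is 180° from the complement: 205 − 180 = 25°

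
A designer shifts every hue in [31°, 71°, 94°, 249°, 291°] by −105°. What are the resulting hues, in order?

286°, 326°, 349°, 144°, 186°

31 − 105 = -74 → -74 + 360 = 286°
71 − 105 = -34 → -34 + 360 = 326°
94 − 105 = -11 → -11 + 360 = 349°
249 − 105 = 144°
291 − 105 = 186°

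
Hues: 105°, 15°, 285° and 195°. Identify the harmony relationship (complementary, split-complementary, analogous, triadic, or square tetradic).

square tetradic

Sort the hues: 15°, 105°, 195°, 285°.
Successive gaps around the wheel: 90°, 90°, 90°, 90°.
Four hues every 90° form a square tetradic scheme.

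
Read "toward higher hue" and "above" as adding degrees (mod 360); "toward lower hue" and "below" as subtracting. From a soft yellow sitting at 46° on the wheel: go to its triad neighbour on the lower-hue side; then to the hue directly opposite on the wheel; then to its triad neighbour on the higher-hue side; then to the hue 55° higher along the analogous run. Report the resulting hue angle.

triadic ↓ −120°: 46 − 120 = -74 → -74 + 360 = 286°
complement +180°: 286 + 180 = 466 → 466 − 360 = 106°
triadic ↑ +120°: 106 + 120 = 226°
analog 55° ↑ +55°: 226 + 55 = 281°

281°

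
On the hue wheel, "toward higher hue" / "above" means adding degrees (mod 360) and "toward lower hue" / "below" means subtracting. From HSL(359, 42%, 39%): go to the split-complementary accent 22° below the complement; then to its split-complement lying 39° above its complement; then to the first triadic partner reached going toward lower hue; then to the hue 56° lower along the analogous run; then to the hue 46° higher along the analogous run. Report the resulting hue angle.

359 + 158 = 517 → 517 − 360 = 157°   (split-comp 22° ↓)
157 + 219 = 376 → 376 − 360 = 16°   (split-comp 39° ↑)
16 − 120 = -104 → -104 + 360 = 256°   (triadic ↓)
256 − 56 = 200°   (analog 56° ↓)
200 + 46 = 246°   (analog 46° ↑)

246°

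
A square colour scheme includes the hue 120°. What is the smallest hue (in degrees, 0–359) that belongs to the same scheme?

A square tetradic scheme places four hues every 90°.
The full set through 120° is {30°, 120°, 210°, 300°}.

30°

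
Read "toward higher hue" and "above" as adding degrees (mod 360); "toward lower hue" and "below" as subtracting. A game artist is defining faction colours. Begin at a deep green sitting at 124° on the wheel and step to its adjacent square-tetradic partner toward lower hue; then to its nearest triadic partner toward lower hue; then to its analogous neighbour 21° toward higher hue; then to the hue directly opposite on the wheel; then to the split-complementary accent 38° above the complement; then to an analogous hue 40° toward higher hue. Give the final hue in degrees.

13°

square ↓ −90°: 124 − 90 = 34°
triadic ↓ −120°: 34 − 120 = -86 → -86 + 360 = 274°
analog 21° ↑ +21°: 274 + 21 = 295°
complement +180°: 295 + 180 = 475 → 475 − 360 = 115°
split-comp 38° ↑ +218°: 115 + 218 = 333°
analog 40° ↑ +40°: 333 + 40 = 373 → 373 − 360 = 13°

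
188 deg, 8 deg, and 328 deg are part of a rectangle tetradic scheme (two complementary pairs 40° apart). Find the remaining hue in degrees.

A rectangular tetradic uses two complementary pairs 40° apart: offsets 0°, 40°, 180°, 220°.
Among {8°, 188°, 328°}, 188° and 8° are a 180° pair.
The remaining hue 328° needs its own complement: 328 + 180 = 508 → 508 − 360 = 148°

148°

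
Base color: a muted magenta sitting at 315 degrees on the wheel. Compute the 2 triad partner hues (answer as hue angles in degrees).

A triad places three hues 120° apart.
315 + 120 = 435 → 435 − 360 = 75°
315 + 240 = 555 → 555 − 360 = 195°

75° and 195°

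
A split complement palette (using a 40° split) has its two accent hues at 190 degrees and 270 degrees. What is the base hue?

The accents sit 40° either side of the complement, so the complement is their short-arc midpoint on the wheel.
Short-arc midpoint of 190° and 270°: 230°.
Base is 180° from the complement: 230 − 180 = 50°

50°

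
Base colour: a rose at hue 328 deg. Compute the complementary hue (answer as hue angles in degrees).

148°

The complement sits 180° across the wheel.
328 + 180 = 508 → 508 − 360 = 148°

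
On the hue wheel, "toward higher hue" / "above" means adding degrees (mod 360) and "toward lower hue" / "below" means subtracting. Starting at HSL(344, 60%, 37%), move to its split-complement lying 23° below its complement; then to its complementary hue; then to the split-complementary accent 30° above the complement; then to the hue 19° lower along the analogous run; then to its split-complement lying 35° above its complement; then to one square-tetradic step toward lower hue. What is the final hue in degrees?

277°

+157° (split-comp 23° ↓): 344 + 157 = 501 → 501 − 360 = 141°
+180° (complement): 141 + 180 = 321°
+210° (split-comp 30° ↑): 321 + 210 = 531 → 531 − 360 = 171°
−19° (analog 19° ↓): 171 − 19 = 152°
+215° (split-comp 35° ↑): 152 + 215 = 367 → 367 − 360 = 7°
−90° (square ↓): 7 − 90 = -83 → -83 + 360 = 277°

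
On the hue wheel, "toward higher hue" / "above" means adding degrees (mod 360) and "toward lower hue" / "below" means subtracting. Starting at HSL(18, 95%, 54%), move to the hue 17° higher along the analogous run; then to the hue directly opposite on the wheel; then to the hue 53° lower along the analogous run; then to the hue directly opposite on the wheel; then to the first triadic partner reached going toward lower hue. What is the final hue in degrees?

+17° (analog 17° ↑): 18 + 17 = 35°
+180° (complement): 35 + 180 = 215°
−53° (analog 53° ↓): 215 − 53 = 162°
+180° (complement): 162 + 180 = 342°
−120° (triadic ↓): 342 − 120 = 222°

222°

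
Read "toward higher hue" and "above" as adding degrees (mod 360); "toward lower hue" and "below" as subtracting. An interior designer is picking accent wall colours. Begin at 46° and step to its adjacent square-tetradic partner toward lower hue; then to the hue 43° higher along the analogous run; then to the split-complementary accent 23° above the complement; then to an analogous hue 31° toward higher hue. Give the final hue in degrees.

233°

square ↓ −90°: 46 − 90 = -44 → -44 + 360 = 316°
analog 43° ↑ +43°: 316 + 43 = 359°
split-comp 23° ↑ +203°: 359 + 203 = 562 → 562 − 360 = 202°
analog 31° ↑ +31°: 202 + 31 = 233°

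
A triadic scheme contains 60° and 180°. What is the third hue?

300°

A triad spaces three hues 120° apart.
The full set is {60°, 180°, 300°}.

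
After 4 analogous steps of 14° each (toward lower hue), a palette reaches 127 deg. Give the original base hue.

4 steps of 14° (toward lower hue) give a net shift of −56°.
Start = end − shift: 127 + 56 = 183°

183°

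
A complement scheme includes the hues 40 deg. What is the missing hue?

220°

The complement sits 180° across the wheel.
The full set through 40° is {40°, 220°}.
Given {40°}, the missing hue is 220°.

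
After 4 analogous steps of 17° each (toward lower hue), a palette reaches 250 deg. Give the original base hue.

4 steps of 17° (toward lower hue) give a net shift of −68°.
Start = end − shift: 250 + 68 = 318°

318°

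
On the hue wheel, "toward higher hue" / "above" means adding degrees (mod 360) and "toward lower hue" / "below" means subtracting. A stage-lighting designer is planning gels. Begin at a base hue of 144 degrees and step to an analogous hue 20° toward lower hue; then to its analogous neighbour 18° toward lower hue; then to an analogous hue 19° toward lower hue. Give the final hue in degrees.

144 − 20 = 124°   (analog 20° ↓)
124 − 18 = 106°   (analog 18° ↓)
106 − 19 = 87°   (analog 19° ↓)

87°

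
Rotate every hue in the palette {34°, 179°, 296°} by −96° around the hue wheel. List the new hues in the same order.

34 − 96 = -62 → -62 + 360 = 298°
179 − 96 = 83°
296 − 96 = 200°

298°, 83°, 200°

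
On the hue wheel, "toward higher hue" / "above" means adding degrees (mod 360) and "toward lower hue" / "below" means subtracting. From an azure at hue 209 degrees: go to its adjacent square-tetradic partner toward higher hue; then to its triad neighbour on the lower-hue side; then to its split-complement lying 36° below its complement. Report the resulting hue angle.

+90° (square ↑): 209 + 90 = 299°
−120° (triadic ↓): 299 − 120 = 179°
+144° (split-comp 36° ↓): 179 + 144 = 323°

323°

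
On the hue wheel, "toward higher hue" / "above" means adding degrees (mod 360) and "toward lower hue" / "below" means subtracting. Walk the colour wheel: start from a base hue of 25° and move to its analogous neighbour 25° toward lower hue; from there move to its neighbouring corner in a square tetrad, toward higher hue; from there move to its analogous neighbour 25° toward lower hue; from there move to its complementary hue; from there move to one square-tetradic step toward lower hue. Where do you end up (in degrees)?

155°

analog 25° ↓ −25°: 25 − 25 = 0°
square ↑ +90°: 0 + 90 = 90°
analog 25° ↓ −25°: 90 − 25 = 65°
complement +180°: 65 + 180 = 245°
square ↓ −90°: 245 − 90 = 155°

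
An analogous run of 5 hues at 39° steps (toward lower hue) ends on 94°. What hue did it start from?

250°

4 steps of 39° (toward lower hue) give a net shift of −156°.
Start = end − shift: 94 + 156 = 250°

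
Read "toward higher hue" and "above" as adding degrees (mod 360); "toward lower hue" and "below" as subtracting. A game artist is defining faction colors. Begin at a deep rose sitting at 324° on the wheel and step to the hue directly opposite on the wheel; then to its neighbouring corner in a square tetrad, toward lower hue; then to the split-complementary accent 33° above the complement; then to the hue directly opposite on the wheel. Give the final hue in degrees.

324 + 180 = 504 → 504 − 360 = 144°   (complement)
144 − 90 = 54°   (square ↓)
54 + 213 = 267°   (split-comp 33° ↑)
267 + 180 = 447 → 447 − 360 = 87°   (complement)

87°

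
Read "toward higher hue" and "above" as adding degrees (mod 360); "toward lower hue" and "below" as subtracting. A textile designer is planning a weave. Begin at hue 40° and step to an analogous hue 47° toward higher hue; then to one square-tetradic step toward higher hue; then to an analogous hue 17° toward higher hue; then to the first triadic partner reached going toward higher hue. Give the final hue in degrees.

314°

+47° (analog 47° ↑): 40 + 47 = 87°
+90° (square ↑): 87 + 90 = 177°
+17° (analog 17° ↑): 177 + 17 = 194°
+120° (triadic ↑): 194 + 120 = 314°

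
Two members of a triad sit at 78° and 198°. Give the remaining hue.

318°

A triad spaces three hues 120° apart.
The full set is {78°, 198°, 318°}.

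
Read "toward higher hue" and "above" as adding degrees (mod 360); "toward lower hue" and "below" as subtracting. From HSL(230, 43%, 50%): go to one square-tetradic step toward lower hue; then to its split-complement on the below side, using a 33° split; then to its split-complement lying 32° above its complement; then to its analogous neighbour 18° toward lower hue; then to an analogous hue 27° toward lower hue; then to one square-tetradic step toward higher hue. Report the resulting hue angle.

184°

square ↓ −90°: 230 − 90 = 140°
split-comp 33° ↓ +147°: 140 + 147 = 287°
split-comp 32° ↑ +212°: 287 + 212 = 499 → 499 − 360 = 139°
analog 18° ↓ −18°: 139 − 18 = 121°
analog 27° ↓ −27°: 121 − 27 = 94°
square ↑ +90°: 94 + 90 = 184°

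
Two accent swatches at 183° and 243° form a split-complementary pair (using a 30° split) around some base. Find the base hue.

The accents sit 30° either side of the complement, so the complement is their short-arc midpoint on the wheel.
Short-arc midpoint of 183° and 243°: 213°.
Base is 180° from the complement: 213 − 180 = 33°

33°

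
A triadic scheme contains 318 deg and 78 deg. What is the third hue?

198°

A triad spaces three hues 120° apart.
The full set is {78°, 198°, 318°}.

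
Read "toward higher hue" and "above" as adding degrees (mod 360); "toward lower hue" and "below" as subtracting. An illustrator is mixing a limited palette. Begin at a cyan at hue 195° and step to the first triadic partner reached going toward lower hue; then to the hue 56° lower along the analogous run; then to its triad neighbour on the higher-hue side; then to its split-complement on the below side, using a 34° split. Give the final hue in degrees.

195 − 120 = 75°   (triadic ↓)
75 − 56 = 19°   (analog 56° ↓)
19 + 120 = 139°   (triadic ↑)
139 + 146 = 285°   (split-comp 34° ↓)

285°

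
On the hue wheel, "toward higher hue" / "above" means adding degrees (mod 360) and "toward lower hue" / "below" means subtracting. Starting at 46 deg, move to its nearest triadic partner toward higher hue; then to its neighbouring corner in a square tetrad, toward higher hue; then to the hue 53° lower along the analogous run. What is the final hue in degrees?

46 + 120 = 166°   (triadic ↑)
166 + 90 = 256°   (square ↑)
256 − 53 = 203°   (analog 53° ↓)

203°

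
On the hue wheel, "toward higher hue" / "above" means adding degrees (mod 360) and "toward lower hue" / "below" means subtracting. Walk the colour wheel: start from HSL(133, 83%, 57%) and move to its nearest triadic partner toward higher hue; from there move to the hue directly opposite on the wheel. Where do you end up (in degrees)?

triadic ↑ +120°: 133 + 120 = 253°
complement +180°: 253 + 180 = 433 → 433 − 360 = 73°

73°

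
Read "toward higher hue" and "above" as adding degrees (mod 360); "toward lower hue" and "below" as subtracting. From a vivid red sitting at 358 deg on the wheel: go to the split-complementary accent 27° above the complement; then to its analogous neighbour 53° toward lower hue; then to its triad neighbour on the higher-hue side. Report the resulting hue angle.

+207° (split-comp 27° ↑): 358 + 207 = 565 → 565 − 360 = 205°
−53° (analog 53° ↓): 205 − 53 = 152°
+120° (triadic ↑): 152 + 120 = 272°

272°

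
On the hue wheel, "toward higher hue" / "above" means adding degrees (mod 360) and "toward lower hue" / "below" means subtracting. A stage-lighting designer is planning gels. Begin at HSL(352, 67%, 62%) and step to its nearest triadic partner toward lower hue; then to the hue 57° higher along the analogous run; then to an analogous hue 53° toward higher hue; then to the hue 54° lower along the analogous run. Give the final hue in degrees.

triadic ↓ −120°: 352 − 120 = 232°
analog 57° ↑ +57°: 232 + 57 = 289°
analog 53° ↑ +53°: 289 + 53 = 342°
analog 54° ↓ −54°: 342 − 54 = 288°

288°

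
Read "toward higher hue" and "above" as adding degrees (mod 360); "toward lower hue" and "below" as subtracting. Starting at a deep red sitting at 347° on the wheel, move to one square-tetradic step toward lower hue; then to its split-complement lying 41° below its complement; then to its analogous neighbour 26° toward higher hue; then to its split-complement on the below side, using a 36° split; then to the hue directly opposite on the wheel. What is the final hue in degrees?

−90° (square ↓): 347 − 90 = 257°
+139° (split-comp 41° ↓): 257 + 139 = 396 → 396 − 360 = 36°
+26° (analog 26° ↑): 36 + 26 = 62°
+144° (split-comp 36° ↓): 62 + 144 = 206°
+180° (complement): 206 + 180 = 386 → 386 − 360 = 26°

26°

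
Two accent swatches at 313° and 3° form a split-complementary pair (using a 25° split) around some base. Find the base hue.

158°

The accents sit 25° either side of the complement, so the complement is their short-arc midpoint on the wheel.
Short-arc midpoint of 313° and 3°: 338°.
Base is 180° from the complement: 338 − 180 = 158°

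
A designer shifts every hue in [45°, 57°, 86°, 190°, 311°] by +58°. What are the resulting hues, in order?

103°, 115°, 144°, 248°, 9°

45 + 58 = 103°
57 + 58 = 115°
86 + 58 = 144°
190 + 58 = 248°
311 + 58 = 369 → 369 − 360 = 9°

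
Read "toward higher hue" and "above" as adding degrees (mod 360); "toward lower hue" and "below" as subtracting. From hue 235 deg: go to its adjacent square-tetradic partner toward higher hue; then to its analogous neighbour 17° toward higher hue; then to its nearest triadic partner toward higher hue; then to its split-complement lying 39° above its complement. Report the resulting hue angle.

321°

square ↑ +90°: 235 + 90 = 325°
analog 17° ↑ +17°: 325 + 17 = 342°
triadic ↑ +120°: 342 + 120 = 462 → 462 − 360 = 102°
split-comp 39° ↑ +219°: 102 + 219 = 321°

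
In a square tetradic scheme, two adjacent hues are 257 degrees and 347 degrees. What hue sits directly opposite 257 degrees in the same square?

A square tetradic scheme places four hues 90° apart; opposite corners are 180° apart.
257 + 180 = 437 → 437 − 360 = 77°

77°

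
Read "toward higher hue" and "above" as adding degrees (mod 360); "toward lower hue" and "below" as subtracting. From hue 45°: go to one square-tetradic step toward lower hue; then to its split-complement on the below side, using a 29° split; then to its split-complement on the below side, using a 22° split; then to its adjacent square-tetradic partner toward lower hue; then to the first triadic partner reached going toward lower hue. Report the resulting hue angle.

54°

−90° (square ↓): 45 − 90 = -45 → -45 + 360 = 315°
+151° (split-comp 29° ↓): 315 + 151 = 466 → 466 − 360 = 106°
+158° (split-comp 22° ↓): 106 + 158 = 264°
−90° (square ↓): 264 − 90 = 174°
−120° (triadic ↓): 174 − 120 = 54°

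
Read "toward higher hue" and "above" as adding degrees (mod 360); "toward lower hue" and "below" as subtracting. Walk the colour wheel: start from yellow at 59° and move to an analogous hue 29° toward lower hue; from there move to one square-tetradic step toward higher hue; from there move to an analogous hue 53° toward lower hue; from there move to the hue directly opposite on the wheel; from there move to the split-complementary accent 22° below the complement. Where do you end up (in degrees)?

45°

analog 29° ↓ −29°: 59 − 29 = 30°
square ↑ +90°: 30 + 90 = 120°
analog 53° ↓ −53°: 120 − 53 = 67°
complement +180°: 67 + 180 = 247°
split-comp 22° ↓ +158°: 247 + 158 = 405 → 405 − 360 = 45°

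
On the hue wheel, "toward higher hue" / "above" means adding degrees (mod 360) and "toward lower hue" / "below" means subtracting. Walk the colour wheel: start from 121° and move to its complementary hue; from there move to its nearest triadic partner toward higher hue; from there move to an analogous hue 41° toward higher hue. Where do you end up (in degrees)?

121 + 180 = 301°   (complement)
301 + 120 = 421 → 421 − 360 = 61°   (triadic ↑)
61 + 41 = 102°   (analog 41° ↑)

102°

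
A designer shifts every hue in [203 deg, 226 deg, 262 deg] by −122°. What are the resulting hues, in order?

203 − 122 = 81°
226 − 122 = 104°
262 − 122 = 140°

81°, 104°, 140°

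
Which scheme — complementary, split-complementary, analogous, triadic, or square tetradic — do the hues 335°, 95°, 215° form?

triadic

Sort the hues: 95°, 215°, 335°.
Successive gaps around the wheel: 120°, 120°, 120°.
Three hues equally spaced 120° apart form a triad.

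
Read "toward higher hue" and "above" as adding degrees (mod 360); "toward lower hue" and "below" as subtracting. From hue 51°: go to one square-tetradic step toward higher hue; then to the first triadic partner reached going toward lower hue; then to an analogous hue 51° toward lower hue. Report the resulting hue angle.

330°

51 + 90 = 141°   (square ↑)
141 − 120 = 21°   (triadic ↓)
21 − 51 = -30 → -30 + 360 = 330°   (analog 51° ↓)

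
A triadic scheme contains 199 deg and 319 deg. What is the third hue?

A triad spaces three hues 120° apart.
The full set is {79°, 199°, 319°}.

79°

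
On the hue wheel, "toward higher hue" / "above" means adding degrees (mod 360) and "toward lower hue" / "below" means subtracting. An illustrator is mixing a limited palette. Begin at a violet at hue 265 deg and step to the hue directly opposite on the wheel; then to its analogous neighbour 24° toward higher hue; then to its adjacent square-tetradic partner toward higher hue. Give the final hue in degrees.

199°

265 + 180 = 445 → 445 − 360 = 85°   (complement)
85 + 24 = 109°   (analog 24° ↑)
109 + 90 = 199°   (square ↑)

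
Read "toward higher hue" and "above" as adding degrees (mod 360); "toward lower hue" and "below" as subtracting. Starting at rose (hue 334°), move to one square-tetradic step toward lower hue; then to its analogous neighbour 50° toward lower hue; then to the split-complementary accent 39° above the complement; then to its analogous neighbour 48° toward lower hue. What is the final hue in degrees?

square ↓ −90°: 334 − 90 = 244°
analog 50° ↓ −50°: 244 − 50 = 194°
split-comp 39° ↑ +219°: 194 + 219 = 413 → 413 − 360 = 53°
analog 48° ↓ −48°: 53 − 48 = 5°

5°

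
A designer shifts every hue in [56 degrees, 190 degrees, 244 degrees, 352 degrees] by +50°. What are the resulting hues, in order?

56 + 50 = 106°
190 + 50 = 240°
244 + 50 = 294°
352 + 50 = 402 → 402 − 360 = 42°

106°, 240°, 294°, 42°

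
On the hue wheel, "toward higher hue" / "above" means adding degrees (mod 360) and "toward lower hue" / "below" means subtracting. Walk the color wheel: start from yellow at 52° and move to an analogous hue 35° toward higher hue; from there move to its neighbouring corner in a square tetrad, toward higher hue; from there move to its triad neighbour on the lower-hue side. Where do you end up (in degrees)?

analog 35° ↑ +35°: 52 + 35 = 87°
square ↑ +90°: 87 + 90 = 177°
triadic ↓ −120°: 177 − 120 = 57°

57°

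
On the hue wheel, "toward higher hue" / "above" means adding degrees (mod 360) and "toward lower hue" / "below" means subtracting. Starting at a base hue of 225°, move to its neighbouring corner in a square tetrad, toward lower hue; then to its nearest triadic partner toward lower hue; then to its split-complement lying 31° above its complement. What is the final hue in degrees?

square ↓ −90°: 225 − 90 = 135°
triadic ↓ −120°: 135 − 120 = 15°
split-comp 31° ↑ +211°: 15 + 211 = 226°

226°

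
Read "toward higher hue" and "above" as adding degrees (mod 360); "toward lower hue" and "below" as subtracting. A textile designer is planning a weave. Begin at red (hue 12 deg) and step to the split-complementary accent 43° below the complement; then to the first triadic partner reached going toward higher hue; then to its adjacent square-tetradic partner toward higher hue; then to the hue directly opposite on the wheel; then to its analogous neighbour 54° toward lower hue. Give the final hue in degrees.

125°

+137° (split-comp 43° ↓): 12 + 137 = 149°
+120° (triadic ↑): 149 + 120 = 269°
+90° (square ↑): 269 + 90 = 359°
+180° (complement): 359 + 180 = 539 → 539 − 360 = 179°
−54° (analog 54° ↓): 179 − 54 = 125°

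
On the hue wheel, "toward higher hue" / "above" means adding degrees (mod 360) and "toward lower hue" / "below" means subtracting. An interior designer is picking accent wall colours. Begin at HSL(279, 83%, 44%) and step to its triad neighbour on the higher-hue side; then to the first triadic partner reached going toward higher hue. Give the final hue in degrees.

159°

triadic ↑ +120°: 279 + 120 = 399 → 399 − 360 = 39°
triadic ↑ +120°: 39 + 120 = 159°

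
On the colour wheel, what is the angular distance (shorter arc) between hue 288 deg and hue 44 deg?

116°

|288 − 44| = 244.
The shorter arc is 360 − 244 = 116°.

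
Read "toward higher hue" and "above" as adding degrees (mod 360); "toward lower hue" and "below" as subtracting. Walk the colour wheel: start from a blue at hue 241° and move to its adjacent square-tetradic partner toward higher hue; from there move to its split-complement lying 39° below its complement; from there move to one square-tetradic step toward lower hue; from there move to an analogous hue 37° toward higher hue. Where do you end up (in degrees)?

241 + 90 = 331°   (square ↑)
331 + 141 = 472 → 472 − 360 = 112°   (split-comp 39° ↓)
112 − 90 = 22°   (square ↓)
22 + 37 = 59°   (analog 37° ↑)

59°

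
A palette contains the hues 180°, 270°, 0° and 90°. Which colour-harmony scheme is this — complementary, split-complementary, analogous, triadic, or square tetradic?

square tetradic

Sort the hues: 0°, 90°, 180°, 270°.
Successive gaps around the wheel: 90°, 90°, 90°, 90°.
Four hues every 90° form a square tetradic scheme.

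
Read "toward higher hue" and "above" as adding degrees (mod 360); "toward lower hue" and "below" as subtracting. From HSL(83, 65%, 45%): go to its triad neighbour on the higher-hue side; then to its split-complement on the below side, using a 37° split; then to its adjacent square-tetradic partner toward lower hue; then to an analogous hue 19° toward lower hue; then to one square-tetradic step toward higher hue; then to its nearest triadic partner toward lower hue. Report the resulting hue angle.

207°

83 + 120 = 203°   (triadic ↑)
203 + 143 = 346°   (split-comp 37° ↓)
346 − 90 = 256°   (square ↓)
256 − 19 = 237°   (analog 19° ↓)
237 + 90 = 327°   (square ↑)
327 − 120 = 207°   (triadic ↓)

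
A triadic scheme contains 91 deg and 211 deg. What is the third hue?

A triad spaces three hues 120° apart.
The full set is {91°, 211°, 331°}.

331°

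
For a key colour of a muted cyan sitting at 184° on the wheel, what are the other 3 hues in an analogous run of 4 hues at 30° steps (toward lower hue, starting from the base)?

Analogous hues sit every 30° along the wheel.
184 − 30 = 154°
184 − 60 = 124°
184 − 90 = 94°

154°, 124°, and 94°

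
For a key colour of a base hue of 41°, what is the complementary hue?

The complement sits 180° across the wheel.
41 + 180 = 221°

221°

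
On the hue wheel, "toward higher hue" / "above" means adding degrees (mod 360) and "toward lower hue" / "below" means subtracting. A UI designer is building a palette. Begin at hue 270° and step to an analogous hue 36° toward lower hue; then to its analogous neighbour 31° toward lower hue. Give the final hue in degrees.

203°

−36° (analog 36° ↓): 270 − 36 = 234°
−31° (analog 31° ↓): 234 − 31 = 203°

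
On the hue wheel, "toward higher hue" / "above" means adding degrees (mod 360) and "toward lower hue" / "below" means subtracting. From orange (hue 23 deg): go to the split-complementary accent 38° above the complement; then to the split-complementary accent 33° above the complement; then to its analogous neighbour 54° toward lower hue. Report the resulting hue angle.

split-comp 38° ↑ +218°: 23 + 218 = 241°
split-comp 33° ↑ +213°: 241 + 213 = 454 → 454 − 360 = 94°
analog 54° ↓ −54°: 94 − 54 = 40°

40°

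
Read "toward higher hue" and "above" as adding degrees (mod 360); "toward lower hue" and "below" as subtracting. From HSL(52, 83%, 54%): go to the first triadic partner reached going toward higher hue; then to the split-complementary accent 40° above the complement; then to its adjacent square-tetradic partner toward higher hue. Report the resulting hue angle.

122°

triadic ↑ +120°: 52 + 120 = 172°
split-comp 40° ↑ +220°: 172 + 220 = 392 → 392 − 360 = 32°
square ↑ +90°: 32 + 90 = 122°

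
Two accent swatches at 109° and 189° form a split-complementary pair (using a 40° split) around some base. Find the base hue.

The accents sit 40° either side of the complement, so the complement is their short-arc midpoint on the wheel.
Short-arc midpoint of 109° and 189°: 149°.
Base is 180° from the complement: 149 − 180 = -31 → -31 + 360 = 329°

329°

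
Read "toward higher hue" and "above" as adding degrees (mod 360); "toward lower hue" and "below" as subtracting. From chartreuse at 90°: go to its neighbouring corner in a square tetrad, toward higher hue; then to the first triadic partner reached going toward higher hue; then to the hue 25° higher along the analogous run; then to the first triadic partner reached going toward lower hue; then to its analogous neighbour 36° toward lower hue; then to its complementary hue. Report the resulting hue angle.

square ↑ +90°: 90 + 90 = 180°
triadic ↑ +120°: 180 + 120 = 300°
analog 25° ↑ +25°: 300 + 25 = 325°
triadic ↓ −120°: 325 − 120 = 205°
analog 36° ↓ −36°: 205 − 36 = 169°
complement +180°: 169 + 180 = 349°

349°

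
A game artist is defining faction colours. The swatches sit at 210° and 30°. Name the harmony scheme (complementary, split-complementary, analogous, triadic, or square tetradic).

Sort the hues: 30°, 210°.
Successive gaps around the wheel: 180°, 180°.
Two hues 180° apart are complementary.

complementary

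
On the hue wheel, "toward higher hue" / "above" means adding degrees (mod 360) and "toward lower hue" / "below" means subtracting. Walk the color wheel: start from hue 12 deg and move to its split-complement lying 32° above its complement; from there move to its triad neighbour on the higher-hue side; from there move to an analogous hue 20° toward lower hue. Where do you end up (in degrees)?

split-comp 32° ↑ +212°: 12 + 212 = 224°
triadic ↑ +120°: 224 + 120 = 344°
analog 20° ↓ −20°: 344 − 20 = 324°

324°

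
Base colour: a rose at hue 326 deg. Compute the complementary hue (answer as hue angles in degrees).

146°

The complement sits 180° across the wheel.
326 + 180 = 506 → 506 − 360 = 146°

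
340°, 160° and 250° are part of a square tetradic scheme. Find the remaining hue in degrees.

A square tetradic scheme places four hues every 90°.
The full set through 160° is {70°, 160°, 250°, 340°}.
Given {160°, 250°, 340°}, the missing hue is 70°.

70°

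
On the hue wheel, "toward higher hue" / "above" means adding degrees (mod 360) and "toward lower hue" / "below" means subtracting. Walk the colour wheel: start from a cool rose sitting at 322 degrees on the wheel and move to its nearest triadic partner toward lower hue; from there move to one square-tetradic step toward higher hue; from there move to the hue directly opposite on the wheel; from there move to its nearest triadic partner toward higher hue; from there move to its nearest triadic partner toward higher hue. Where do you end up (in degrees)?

triadic ↓ −120°: 322 − 120 = 202°
square ↑ +90°: 202 + 90 = 292°
complement +180°: 292 + 180 = 472 → 472 − 360 = 112°
triadic ↑ +120°: 112 + 120 = 232°
triadic ↑ +120°: 232 + 120 = 352°

352°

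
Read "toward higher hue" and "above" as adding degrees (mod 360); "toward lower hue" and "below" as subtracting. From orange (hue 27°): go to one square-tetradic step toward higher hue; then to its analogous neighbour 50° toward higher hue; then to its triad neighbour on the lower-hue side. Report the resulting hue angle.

27 + 90 = 117°   (square ↑)
117 + 50 = 167°   (analog 50° ↑)
167 − 120 = 47°   (triadic ↓)

47°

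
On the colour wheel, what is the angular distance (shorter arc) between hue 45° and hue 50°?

|45 − 50| = 5.
5 ≤ 180, so the shorter arc is 5°.

5°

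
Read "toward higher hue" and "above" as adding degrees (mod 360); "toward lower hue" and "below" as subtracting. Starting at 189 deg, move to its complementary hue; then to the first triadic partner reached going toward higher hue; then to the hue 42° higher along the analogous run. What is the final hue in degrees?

171°

complement +180°: 189 + 180 = 369 → 369 − 360 = 9°
triadic ↑ +120°: 9 + 120 = 129°
analog 42° ↑ +42°: 129 + 42 = 171°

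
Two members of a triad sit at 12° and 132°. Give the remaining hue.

A triad spaces three hues 120° apart.
The full set is {12°, 132°, 252°}.

252°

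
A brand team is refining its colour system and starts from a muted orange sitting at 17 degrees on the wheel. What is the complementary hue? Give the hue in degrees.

17 + 180 = 197°

197°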